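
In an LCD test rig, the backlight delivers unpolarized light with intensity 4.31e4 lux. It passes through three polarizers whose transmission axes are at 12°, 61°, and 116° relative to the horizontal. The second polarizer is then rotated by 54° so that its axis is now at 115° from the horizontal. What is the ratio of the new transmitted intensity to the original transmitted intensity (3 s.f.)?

I_new/I_old ≈ 0.357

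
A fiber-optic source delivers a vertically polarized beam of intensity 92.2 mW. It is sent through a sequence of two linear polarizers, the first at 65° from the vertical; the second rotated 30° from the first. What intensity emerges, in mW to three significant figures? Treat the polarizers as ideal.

I ≈ 12.4 mW

I₁ = 92.2 mW · cos²(65°) = 16.47 mW.
I₂ = I₁ · cos²(30°) = 16.47 · 0.75 = 12.35 mW.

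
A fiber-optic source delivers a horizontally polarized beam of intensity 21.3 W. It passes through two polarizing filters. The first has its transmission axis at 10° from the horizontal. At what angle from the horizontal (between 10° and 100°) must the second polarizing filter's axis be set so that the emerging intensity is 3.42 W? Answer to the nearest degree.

I₁ = I₀ cos²(10° − 0°) = I₀ cos²(10°) = 0.9698 I₀.
Target fraction: 3.42 / 21.3 W = 0.1606 of I₀.
Need I₂/I₀ = 0.1606, so cos²(θ − 10°) = 0.1606 / 0.9698 = 0.1656.
θ − 10° = arccos(√0.1656) = 66.0°, giving θ ≈ 10 + 66.0 = 76.0°.

θ ≈ 76°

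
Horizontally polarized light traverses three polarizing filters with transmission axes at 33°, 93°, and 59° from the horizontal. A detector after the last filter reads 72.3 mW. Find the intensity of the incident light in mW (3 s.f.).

I₀ ≈ 598 mW

By Malus's law, I₁ = I₀ cos²(33° − 0°) = I₀ cos²(33°) = 0.7034 I₀.
I₂ = I₁ cos²(93° − 33°) = 0.7034 I₀ · cos²(60°) = 0.1758 I₀.
I₃ = I₂ cos²(59° − 93°) = 0.1758 I₀ · cos²(34°) = 0.1209 I₀.
So 72.3 mW = 0.1209 I₀, giving I₀ = 72.3/0.1209 = 598.2 mW.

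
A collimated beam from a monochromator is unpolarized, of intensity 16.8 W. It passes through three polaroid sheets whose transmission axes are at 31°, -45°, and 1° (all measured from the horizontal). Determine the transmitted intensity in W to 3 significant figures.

Unpolarized light through the first polarizer → I₁ = 16.8 W/2 = 8.4 W, polarized at 31°.
I₂ = I₁ · cos²(76°) = 8.4 · 0.05853 = 0.4916 W.
I₃ = I₂ · cos²(46°) = 0.4916 · 0.4826 = 0.2372 W.

I ≈ 0.237 W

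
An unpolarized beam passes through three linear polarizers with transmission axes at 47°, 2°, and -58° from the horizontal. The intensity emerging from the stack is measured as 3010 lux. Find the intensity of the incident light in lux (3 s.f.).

I₀ ≈ 4.82e4 lux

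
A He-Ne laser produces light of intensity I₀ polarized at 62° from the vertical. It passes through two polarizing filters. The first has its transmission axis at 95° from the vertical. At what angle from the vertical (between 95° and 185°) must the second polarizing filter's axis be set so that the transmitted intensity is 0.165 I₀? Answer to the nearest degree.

θ ≈ 156°

By Malus's law, I₁ = I₀ cos²(95° − 62°) = I₀ cos²(33°) = 0.7034 I₀.
Need I₂/I₀ = 0.165, so cos²(θ − 95°) = 0.165 / 0.7034 = 0.2346.
θ − 95° = arccos(√0.2346) = 61.0°, giving θ ≈ 95 + 61.0 = 156.0°.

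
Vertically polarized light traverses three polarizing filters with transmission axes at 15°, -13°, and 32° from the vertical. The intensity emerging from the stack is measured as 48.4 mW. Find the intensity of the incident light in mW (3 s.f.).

I₀ ≈ 133 mW

By Malus's law, I₁ = I₀ cos²(15° − 0°) = I₀ cos²(15°) = 0.933 I₀.
I₂ = I₁ cos²(-13° − 15°) = 0.933 I₀ · cos²(28°) = 0.7274 I₀.
I₃ = I₂ cos²(32° + 13°) = 0.7274 I₀ · cos²(45°) = 0.3637 I₀.
So 48.4 mW = 0.3637 I₀, giving I₀ = 48.4/0.3637 = 133.1 mW.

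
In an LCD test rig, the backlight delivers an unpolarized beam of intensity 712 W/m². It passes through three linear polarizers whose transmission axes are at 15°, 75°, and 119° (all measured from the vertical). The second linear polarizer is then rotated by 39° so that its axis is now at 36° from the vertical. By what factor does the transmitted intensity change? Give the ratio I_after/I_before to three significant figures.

I_new/I_old ≈ 0.100

Before rotation:
Unpolarized light through the first polarizer → I₁ = ½ I₀, now polarized at 15°.
I₂ = I₁ cos²(75° − 15°) = 0.5 I₀ · cos²(60°) = 0.125 I₀.
I₃ = I₂ cos²(119° − 75°) = 0.125 I₀ · cos²(44°) = 0.06468 I₀.
After rotation:
Unpolarized light through the first polarizer → I₁ = ½ I₀, now polarized at 15°.
I₂ = I₁ cos²(36° − 15°) = 0.5 I₀ · cos²(21°) = 0.4358 I₀.
I₃ = I₂ cos²(119° − 36°) = 0.4358 I₀ · cos²(83°) = 0.006472 I₀.
Ratio = 0.006472 / 0.06468 = 0.1001.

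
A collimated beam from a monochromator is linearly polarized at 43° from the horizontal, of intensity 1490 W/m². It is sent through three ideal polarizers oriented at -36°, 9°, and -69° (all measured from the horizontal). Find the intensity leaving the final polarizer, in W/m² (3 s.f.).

I ≈ 1.17 W/m²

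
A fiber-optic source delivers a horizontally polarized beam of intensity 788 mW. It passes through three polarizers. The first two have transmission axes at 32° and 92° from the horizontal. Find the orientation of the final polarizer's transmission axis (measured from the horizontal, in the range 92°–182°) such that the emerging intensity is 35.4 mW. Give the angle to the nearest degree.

θ ≈ 152°

By Malus's law, I₁ = I₀ cos²(32° − 0°) = I₀ cos²(32°) = 0.7192 I₀.
I₂ = I₁ cos²(92° − 32°) = 0.7192 I₀ · cos²(60°) = 0.1798 I₀.
Target fraction: 35.4 / 788 mW = 0.04492 of I₀.
Need I₃/I₀ = 0.04492, so cos²(θ − 92°) = 0.04492 / 0.1798 = 0.2499.
θ − 92° = arccos(√0.2499) = 60.0°, giving θ ≈ 92 + 60.0 = 152.0°.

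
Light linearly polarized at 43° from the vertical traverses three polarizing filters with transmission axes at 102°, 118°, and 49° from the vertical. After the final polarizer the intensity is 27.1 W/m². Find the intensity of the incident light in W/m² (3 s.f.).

I₀ ≈ 861 W/m²

I₁ = I₀ cos²(102° − 43°) = I₀ cos²(59°) = 0.2653 I₀.
I₂ = I₁ cos²(118° − 102°) = 0.2653 I₀ · cos²(16°) = 0.2451 I₀.
I₃ = I₂ cos²(49° − 118°) = 0.2451 I₀ · cos²(69°) = 0.03148 I₀.
So 27.1 W/m² = 0.03148 I₀, giving I₀ = 27.1/0.03148 = 860.9 W/m².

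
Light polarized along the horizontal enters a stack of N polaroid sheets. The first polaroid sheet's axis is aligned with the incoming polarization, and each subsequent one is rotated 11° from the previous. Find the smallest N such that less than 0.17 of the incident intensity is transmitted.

N = 49

First polarizer is aligned with the polarization: full transmission.
Each further stage multiplies by cos²(11°) = 0.9636.
After N polarizers: T = 0.9636^(N−1). Require T < 0.17 ⇒ N−1 > ln(0.17)/ln(0.9636) = 47.78, so N−1 ≥ 48 and N = 49.
Check: N=49 gives T = 0.1686 < 0.17; N=48 gives T = 0.175.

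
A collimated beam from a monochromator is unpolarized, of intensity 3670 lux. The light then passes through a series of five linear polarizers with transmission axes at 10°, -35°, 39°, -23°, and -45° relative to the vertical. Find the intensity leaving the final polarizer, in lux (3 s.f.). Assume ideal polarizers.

Unpolarized light through the first polarizer → I₁ = 3670 lux/2 = 1835 lux, polarized at 10°.
I₂ = I₁ · cos²(45°) = 1835 · 0.5 = 917.5 lux.
I₃ = I₂ · cos²(74°) = 917.5 · 0.07598 = 69.71 lux.
I₄ = I₃ · cos²(62°) = 69.71 · 0.2204 = 15.36 lux.
I₅ = I₄ · cos²(22°) = 15.36 · 0.8597 = 13.21 lux.

I ≈ 13.2 lux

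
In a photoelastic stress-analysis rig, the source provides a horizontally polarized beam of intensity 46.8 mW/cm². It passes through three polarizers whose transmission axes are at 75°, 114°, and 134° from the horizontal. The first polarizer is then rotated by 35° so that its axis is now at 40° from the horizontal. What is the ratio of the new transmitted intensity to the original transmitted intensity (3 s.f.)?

I_new/I_old ≈ 1.10

Before rotation:
I₁ = I₀ cos²(75° − 0°) = I₀ cos²(75°) = 0.06699 I₀.
I₂ = I₁ cos²(114° − 75°) = 0.06699 I₀ · cos²(39°) = 0.04046 I₀.
I₃ = I₂ cos²(134° − 114°) = 0.04046 I₀ · cos²(20°) = 0.03572 I₀.
After rotation:
I₁ = I₀ cos²(40° − 0°) = I₀ cos²(40°) = 0.5868 I₀.
I₂ = I₁ cos²(114° − 40°) = 0.5868 I₀ · cos²(74°) = 0.04458 I₀.
I₃ = I₂ cos²(134° − 114°) = 0.04458 I₀ · cos²(20°) = 0.03937 I₀.
Ratio = 0.03937 / 0.03572 = 1.102.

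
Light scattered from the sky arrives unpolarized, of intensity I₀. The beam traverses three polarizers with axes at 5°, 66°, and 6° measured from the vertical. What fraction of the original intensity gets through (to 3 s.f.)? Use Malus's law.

Unpolarized light through the first polarizer → I₁ = ½ I₀, now polarized at 5°.
I₂ = I₁ cos²(66° − 5°) = 0.5 I₀ · cos²(61°) = 0.1175 I₀.
I₃ = I₂ cos²(6° − 66°) = 0.1175 I₀ · cos²(60°) = 0.02938 I₀.
Transmitted fraction = 0.02938.

≈ 0.0294 I₀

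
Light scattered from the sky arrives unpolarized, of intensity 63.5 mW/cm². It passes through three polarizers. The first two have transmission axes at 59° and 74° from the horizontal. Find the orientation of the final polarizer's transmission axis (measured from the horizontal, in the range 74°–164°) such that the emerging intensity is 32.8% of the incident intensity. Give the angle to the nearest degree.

θ ≈ 107°

Unpolarized light through the first polarizer → I₁ = ½ I₀, now polarized at 59°.
I₂ = I₁ cos²(74° − 59°) = 0.5 I₀ · cos²(15°) = 0.4665 I₀.
Need I₃/I₀ = 0.328, so cos²(θ − 74°) = 0.328 / 0.4665 = 0.7031.
θ − 74° = arccos(√0.7031) = 33.0°, giving θ ≈ 74 + 33.0 = 107.0°.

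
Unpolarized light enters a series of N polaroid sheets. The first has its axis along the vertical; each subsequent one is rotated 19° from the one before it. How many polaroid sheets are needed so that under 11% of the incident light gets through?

First polarizer halves the unpolarized light: factor 1/2.
Each further stage multiplies by cos²(19°) = 0.894.
After N polarizers: T = 0.5·0.894^(N−1). Require T < 0.11 ⇒ N−1 > ln(0.11/0.5)/ln(0.894) = 13.51, so N−1 ≥ 14 and N = 15.
Check: N=15 gives T = 0.1042 < 0.11; N=14 gives T = 0.1165.

N = 15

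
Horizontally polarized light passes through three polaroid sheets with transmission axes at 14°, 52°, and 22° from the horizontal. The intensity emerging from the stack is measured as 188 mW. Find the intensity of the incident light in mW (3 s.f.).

I₁ = I₀ cos²(14° − 0°) = I₀ cos²(14°) = 0.9415 I₀.
I₂ = I₁ cos²(52° − 14°) = 0.9415 I₀ · cos²(38°) = 0.5846 I₀.
I₃ = I₂ cos²(22° − 52°) = 0.5846 I₀ · cos²(30°) = 0.4385 I₀.
So 188 mW = 0.4385 I₀, giving I₀ = 188/0.4385 = 428.8 mW.

I₀ ≈ 429 mW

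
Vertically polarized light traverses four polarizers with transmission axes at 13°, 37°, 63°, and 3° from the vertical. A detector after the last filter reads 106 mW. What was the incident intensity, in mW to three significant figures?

By Malus's law, I₁ = I₀ cos²(13° − 0°) = I₀ cos²(13°) = 0.9494 I₀.
I₂ = I₁ cos²(37° − 13°) = 0.9494 I₀ · cos²(24°) = 0.7923 I₀.
I₃ = I₂ cos²(63° − 37°) = 0.7923 I₀ · cos²(26°) = 0.6401 I₀.
I₄ = I₃ cos²(3° − 63°) = 0.6401 I₀ · cos²(60°) = 0.16 I₀.
So 106 mW = 0.16 I₀, giving I₀ = 106/0.16 = 662.4 mW.

I₀ ≈ 662 mW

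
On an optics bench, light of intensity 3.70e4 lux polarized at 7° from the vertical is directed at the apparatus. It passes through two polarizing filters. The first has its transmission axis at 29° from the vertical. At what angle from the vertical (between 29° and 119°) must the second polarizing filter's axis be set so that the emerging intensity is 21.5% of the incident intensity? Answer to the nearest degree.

By Malus's law, I₁ = I₀ cos²(29° − 7°) = I₀ cos²(22°) = 0.8597 I₀.
Need I₂/I₀ = 0.215, so cos²(θ − 29°) = 0.215 / 0.8597 = 0.2501.
θ − 29° = arccos(√0.2501) = 60.0°, giving θ ≈ 29 + 60.0 = 89.0°.

θ ≈ 89°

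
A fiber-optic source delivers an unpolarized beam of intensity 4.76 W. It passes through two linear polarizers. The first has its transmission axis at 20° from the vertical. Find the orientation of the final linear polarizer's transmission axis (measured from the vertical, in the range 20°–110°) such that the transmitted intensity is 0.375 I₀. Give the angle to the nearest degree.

Unpolarized light through the first polarizer → I₁ = ½ I₀, now polarized at 20°.
Need I₂/I₀ = 0.375, so cos²(θ − 20°) = 0.375 / 0.5 = 0.75.
θ − 20° = arccos(√0.75) = 30.0°, giving θ ≈ 20 + 30.0 = 50.0°.

θ ≈ 50°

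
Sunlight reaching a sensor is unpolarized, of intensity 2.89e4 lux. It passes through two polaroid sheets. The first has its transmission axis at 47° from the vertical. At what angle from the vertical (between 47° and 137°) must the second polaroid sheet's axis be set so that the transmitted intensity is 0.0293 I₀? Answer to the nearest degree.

θ ≈ 123°

Unpolarized light through the first polarizer → I₁ = ½ I₀, now polarized at 47°.
Need I₂/I₀ = 0.0293, so cos²(θ − 47°) = 0.0293 / 0.5 = 0.0586.
θ − 47° = arccos(√0.0586) = 76.0°, giving θ ≈ 47 + 76.0 = 123.0°.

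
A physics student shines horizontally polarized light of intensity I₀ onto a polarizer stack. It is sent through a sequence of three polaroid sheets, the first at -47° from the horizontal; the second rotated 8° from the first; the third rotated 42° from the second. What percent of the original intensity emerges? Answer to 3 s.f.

I₁ = I₀ cos²(-47° − 0°) = I₀ cos²(47°) = 0.4651 I₀.
I₂ = I₁ cos²(8°) = 0.4651 · 0.9806 I₀ = 0.4561 I₀.
I₃ = I₂ cos²(42°) = 0.4561 · 0.5523 I₀ = 0.2519 I₀.
That is 25.19% of the incident intensity.

≈ 25.2%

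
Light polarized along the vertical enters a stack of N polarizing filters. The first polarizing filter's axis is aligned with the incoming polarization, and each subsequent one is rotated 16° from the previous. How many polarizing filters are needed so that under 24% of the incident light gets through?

First polarizer is aligned with the polarization: full transmission.
Each further stage multiplies by cos²(16°) = 0.924.
After N polarizers: T = 0.924^(N−1). Require T < 0.24 ⇒ N−1 > ln(0.24)/ln(0.924) = 18.06, so N−1 ≥ 19 and N = 20.
Check: N=20 gives T = 0.2228 < 0.24; N=19 gives T = 0.2412.

N = 20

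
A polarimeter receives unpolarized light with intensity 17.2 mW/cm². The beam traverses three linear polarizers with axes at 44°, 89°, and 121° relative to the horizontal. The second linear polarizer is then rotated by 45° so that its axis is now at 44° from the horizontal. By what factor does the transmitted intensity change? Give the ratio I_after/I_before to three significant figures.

Before rotation:
Unpolarized light through the first polarizer → I₁ = ½ I₀, now polarized at 44°.
I₂ = I₁ cos²(89° − 44°) = 0.5 I₀ · cos²(45°) = 0.25 I₀.
I₃ = I₂ cos²(121° − 89°) = 0.25 I₀ · cos²(32°) = 0.1798 I₀.
After rotation:
Unpolarized light through the first polarizer → I₁ = ½ I₀, now polarized at 44°.
I₂ = I₁ cos²(44° − 44°) = 0.5 I₀ · cos²(0°) = 0.5 I₀.
I₃ = I₂ cos²(121° − 44°) = 0.5 I₀ · cos²(77°) = 0.0253 I₀.
Ratio = 0.0253 / 0.1798 = 0.1407.

I_new/I_old ≈ 0.141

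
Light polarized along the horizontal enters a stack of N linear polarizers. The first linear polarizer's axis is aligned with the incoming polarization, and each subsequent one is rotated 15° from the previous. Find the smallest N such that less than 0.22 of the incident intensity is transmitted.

N = 23

First polarizer is aligned with the polarization: full transmission.
Each further stage multiplies by cos²(15°) = 0.933.
After N polarizers: T = 0.933^(N−1). Require T < 0.22 ⇒ N−1 > ln(0.22)/ln(0.933) = 21.84, so N−1 ≥ 22 and N = 23.
Check: N=23 gives T = 0.2175 < 0.22; N=22 gives T = 0.2332.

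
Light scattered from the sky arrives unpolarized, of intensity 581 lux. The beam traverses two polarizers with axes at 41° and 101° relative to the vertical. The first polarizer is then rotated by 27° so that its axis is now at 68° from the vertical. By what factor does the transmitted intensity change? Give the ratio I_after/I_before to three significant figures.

Before rotation:
Unpolarized light through the first polarizer → I₁ = ½ I₀, now polarized at 41°.
I₂ = I₁ cos²(101° − 41°) = 0.5 I₀ · cos²(60°) = 0.125 I₀.
After rotation:
Unpolarized light through the first polarizer → I₁ = ½ I₀, now polarized at 68°.
I₂ = I₁ cos²(101° − 68°) = 0.5 I₀ · cos²(33°) = 0.3517 I₀.
Ratio = 0.3517 / 0.125 = 2.813.

I_new/I_old ≈ 2.81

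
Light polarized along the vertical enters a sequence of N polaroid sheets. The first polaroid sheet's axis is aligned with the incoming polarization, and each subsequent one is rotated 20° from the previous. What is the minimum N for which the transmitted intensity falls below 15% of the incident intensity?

First polarizer is aligned with the polarization: full transmission.
Each further stage multiplies by cos²(20°) = 0.883.
After N polarizers: T = 0.883^(N−1). Require T < 0.15 ⇒ N−1 > ln(0.15)/ln(0.883) = 15.25, so N−1 ≥ 16 and N = 17.
Check: N=17 gives T = 0.1366 < 0.15; N=16 gives T = 0.1547.

N = 17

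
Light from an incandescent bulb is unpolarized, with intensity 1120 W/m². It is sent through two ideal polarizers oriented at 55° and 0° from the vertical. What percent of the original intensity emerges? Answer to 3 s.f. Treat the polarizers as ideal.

Unpolarized light through the first polarizer → I₁ = 1120 W/m²/2 = 560 W/m², polarized at 55°.
I₂ = I₁ · cos²(55°) = 560 · 0.329 = 184.2 W/m².
That is 16.45% of the incident intensity.

≈ 16.4%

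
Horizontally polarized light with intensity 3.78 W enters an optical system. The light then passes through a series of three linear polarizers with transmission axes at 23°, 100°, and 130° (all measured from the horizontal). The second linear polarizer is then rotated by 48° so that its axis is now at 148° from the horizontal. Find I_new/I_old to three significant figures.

Before rotation:
By Malus's law, I₁ = I₀ cos²(23° − 0°) = I₀ cos²(23°) = 0.8473 I₀.
I₂ = I₁ cos²(100° − 23°) = 0.8473 I₀ · cos²(77°) = 0.04288 I₀.
I₃ = I₂ cos²(130° − 100°) = 0.04288 I₀ · cos²(30°) = 0.03216 I₀.
After rotation:
I₁ = I₀ cos²(23° − 0°) = I₀ cos²(23°) = 0.8473 I₀.
Angle between axes 1 and 2: 55°. I₂ = 0.8473 I₀ · cos²(55°) = 0.2788 I₀.
I₃ = I₂ cos²(130° − 148°) = 0.2788 I₀ · cos²(18°) = 0.2521 I₀.
Ratio = 0.2521 / 0.03216 = 7.841.

I_new/I_old ≈ 7.84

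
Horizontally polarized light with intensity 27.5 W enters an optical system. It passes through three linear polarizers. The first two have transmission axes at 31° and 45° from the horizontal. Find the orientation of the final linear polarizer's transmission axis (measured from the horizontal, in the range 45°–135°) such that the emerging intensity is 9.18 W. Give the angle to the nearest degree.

θ ≈ 91°

I₁ = I₀ cos²(31° − 0°) = I₀ cos²(31°) = 0.7347 I₀.
I₂ = I₁ cos²(45° − 31°) = 0.7347 I₀ · cos²(14°) = 0.6917 I₀.
Target fraction: 9.18 / 27.5 W = 0.3338 of I₀.
Need I₃/I₀ = 0.3338, so cos²(θ − 45°) = 0.3338 / 0.6917 = 0.4826.
θ − 45° = arccos(√0.4826) = 46.0°, giving θ ≈ 45 + 46.0 = 91.0°.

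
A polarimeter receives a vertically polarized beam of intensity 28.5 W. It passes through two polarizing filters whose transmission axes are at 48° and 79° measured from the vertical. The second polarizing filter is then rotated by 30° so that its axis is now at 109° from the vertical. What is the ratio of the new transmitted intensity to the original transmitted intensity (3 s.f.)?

Before rotation:
I₁ = I₀ cos²(48° − 0°) = I₀ cos²(48°) = 0.4477 I₀.
I₂ = I₁ cos²(79° − 48°) = 0.4477 I₀ · cos²(31°) = 0.329 I₀.
After rotation:
I₁ = I₀ cos²(48° − 0°) = I₀ cos²(48°) = 0.4477 I₀.
I₂ = I₁ cos²(109° − 48°) = 0.4477 I₀ · cos²(61°) = 0.1052 I₀.
Ratio = 0.1052 / 0.329 = 0.3199.

I_new/I_old ≈ 0.320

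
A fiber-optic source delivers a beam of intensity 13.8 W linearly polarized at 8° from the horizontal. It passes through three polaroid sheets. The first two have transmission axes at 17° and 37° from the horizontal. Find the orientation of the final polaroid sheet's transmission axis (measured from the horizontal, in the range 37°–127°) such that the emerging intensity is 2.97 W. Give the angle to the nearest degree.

By Malus's law, I₁ = I₀ cos²(17° − 8°) = I₀ cos²(9°) = 0.9755 I₀.
I₂ = I₁ cos²(37° − 17°) = 0.9755 I₀ · cos²(20°) = 0.8614 I₀.
Target fraction: 2.97 / 13.8 W = 0.2152 of I₀.
Need I₃/I₀ = 0.2152, so cos²(θ − 37°) = 0.2152 / 0.8614 = 0.2498.
θ − 37° = arccos(√0.2498) = 60.0°, giving θ ≈ 37 + 60.0 = 97.0°.

θ ≈ 97°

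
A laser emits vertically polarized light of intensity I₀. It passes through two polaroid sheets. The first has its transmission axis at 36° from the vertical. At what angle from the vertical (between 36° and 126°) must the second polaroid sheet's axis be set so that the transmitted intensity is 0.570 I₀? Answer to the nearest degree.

θ ≈ 57°

I₁ = I₀ cos²(36° − 0°) = I₀ cos²(36°) = 0.6545 I₀.
Need I₂/I₀ = 0.57, so cos²(θ − 36°) = 0.57 / 0.6545 = 0.8709.
θ − 36° = arccos(√0.8709) = 21.1°, giving θ ≈ 36 + 21.1 = 57.1°.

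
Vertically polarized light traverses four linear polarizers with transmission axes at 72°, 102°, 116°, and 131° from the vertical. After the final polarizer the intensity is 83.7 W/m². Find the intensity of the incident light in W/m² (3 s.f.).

I₁ = I₀ cos²(72° − 0°) = I₀ cos²(72°) = 0.09549 I₀.
I₂ = I₁ cos²(102° − 72°) = 0.09549 I₀ · cos²(30°) = 0.07162 I₀.
I₃ = I₂ cos²(116° − 102°) = 0.07162 I₀ · cos²(14°) = 0.06743 I₀.
I₄ = I₃ cos²(131° − 116°) = 0.06743 I₀ · cos²(15°) = 0.06291 I₀.
So 83.7 W/m² = 0.06291 I₀, giving I₀ = 83.7/0.06291 = 1330 W/m².

I₀ ≈ 1330 W/m²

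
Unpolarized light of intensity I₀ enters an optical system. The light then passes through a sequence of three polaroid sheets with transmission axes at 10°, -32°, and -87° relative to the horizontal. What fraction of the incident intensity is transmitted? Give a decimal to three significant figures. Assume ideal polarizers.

≈ 0.0908 I₀

Unpolarized light through the first polarizer → I₁ = ½ I₀, now polarized at 10°.
I₂ = I₁ cos²(-32° − 10°) = 0.5 I₀ · cos²(42°) = 0.2761 I₀.
I₃ = I₂ cos²(-87° + 32°) = 0.2761 I₀ · cos²(55°) = 0.09084 I₀.
Transmitted fraction = 0.09084.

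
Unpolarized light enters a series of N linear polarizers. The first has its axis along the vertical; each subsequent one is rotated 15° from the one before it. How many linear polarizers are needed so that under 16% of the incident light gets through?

First polarizer halves the unpolarized light: factor 1/2.
Each further stage multiplies by cos²(15°) = 0.933.
After N polarizers: T = 0.5·0.933^(N−1). Require T < 0.16 ⇒ N−1 > ln(0.16/0.5)/ln(0.933) = 16.43, so N−1 ≥ 17 and N = 18.
Check: N=18 gives T = 0.1538 < 0.16; N=17 gives T = 0.1649.

N = 18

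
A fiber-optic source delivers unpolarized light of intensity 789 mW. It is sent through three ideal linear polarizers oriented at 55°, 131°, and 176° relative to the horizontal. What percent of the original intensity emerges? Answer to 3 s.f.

Unpolarized light through the first polarizer → I₁ = 789 mW/2 = 394.5 mW, polarized at 55°.
I₂ = I₁ · cos²(76°) = 394.5 · 0.05853 = 23.09 mW.
I₃ = I₂ · cos²(45°) = 23.09 · 0.5 = 11.54 mW.
That is 1.463% of the incident intensity.

≈ 1.46%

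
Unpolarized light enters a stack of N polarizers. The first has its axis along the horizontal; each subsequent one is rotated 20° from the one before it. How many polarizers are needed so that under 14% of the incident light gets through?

First polarizer halves the unpolarized light: factor 1/2.
Each further stage multiplies by cos²(20°) = 0.883.
After N polarizers: T = 0.5·0.883^(N−1). Require T < 0.14 ⇒ N−1 > ln(0.14/0.5)/ln(0.883) = 10.23, so N−1 ≥ 11 and N = 12.
Check: N=12 gives T = 0.1273 < 0.14; N=11 gives T = 0.1441.

N = 12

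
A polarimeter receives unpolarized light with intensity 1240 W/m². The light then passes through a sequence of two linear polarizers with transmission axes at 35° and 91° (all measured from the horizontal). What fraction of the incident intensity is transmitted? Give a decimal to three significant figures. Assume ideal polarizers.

I/I₀ ≈ 0.156

Unpolarized light through the first polarizer → I₁ = 1240 W/m²/2 = 620 W/m², polarized at 35°.
I₂ = I₁ · cos²(56°) = 620 · 0.3127 = 193.9 W/m².
Transmitted fraction = 0.1563.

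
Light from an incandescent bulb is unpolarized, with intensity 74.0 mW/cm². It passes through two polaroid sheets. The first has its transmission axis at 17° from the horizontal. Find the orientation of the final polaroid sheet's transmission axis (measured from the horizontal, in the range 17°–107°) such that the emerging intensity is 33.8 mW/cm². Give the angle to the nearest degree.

θ ≈ 34°

Unpolarized light through the first polarizer → I₁ = ½ I₀, now polarized at 17°.
Target fraction: 33.8 / 74.0 mW/cm² = 0.4568 of I₀.
Need I₂/I₀ = 0.4568, so cos²(θ − 17°) = 0.4568 / 0.5 = 0.9135.
θ − 17° = arccos(√0.9135) = 17.1°, giving θ ≈ 17 + 17.1 = 34.1°.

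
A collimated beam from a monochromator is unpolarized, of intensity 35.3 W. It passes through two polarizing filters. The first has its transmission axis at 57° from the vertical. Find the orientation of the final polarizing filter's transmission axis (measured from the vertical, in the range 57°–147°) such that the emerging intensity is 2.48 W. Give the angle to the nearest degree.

Unpolarized light through the first polarizer → I₁ = ½ I₀, now polarized at 57°.
Target fraction: 2.48 / 35.3 W = 0.07025 of I₀.
Need I₂/I₀ = 0.07025, so cos²(θ − 57°) = 0.07025 / 0.5 = 0.1405.
θ − 57° = arccos(√0.1405) = 68.0°, giving θ ≈ 57 + 68.0 = 125.0°.

θ ≈ 125°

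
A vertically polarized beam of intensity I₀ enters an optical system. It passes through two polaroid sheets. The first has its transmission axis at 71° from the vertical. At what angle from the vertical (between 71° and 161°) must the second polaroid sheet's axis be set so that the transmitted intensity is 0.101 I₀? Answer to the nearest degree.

I₁ = I₀ cos²(71° − 0°) = I₀ cos²(71°) = 0.106 I₀.
Need I₂/I₀ = 0.101, so cos²(θ − 71°) = 0.101 / 0.106 = 0.9529.
θ − 71° = arccos(√0.9529) = 12.5°, giving θ ≈ 71 + 12.5 = 83.5°.

θ ≈ 84°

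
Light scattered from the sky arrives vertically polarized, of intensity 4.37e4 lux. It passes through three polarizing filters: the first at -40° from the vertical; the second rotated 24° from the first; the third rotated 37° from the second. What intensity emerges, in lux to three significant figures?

I₁ = 4.37e4 lux · cos²(40°) = 2.564e+04 lux.
I₂ = I₁ · cos²(24°) = 2.564e+04 · 0.8346 = 2.14e+04 lux.
I₃ = I₂ · cos²(37°) = 2.14e+04 · 0.6378 = 1.365e+04 lux.

I ≈ 1.37e4 lux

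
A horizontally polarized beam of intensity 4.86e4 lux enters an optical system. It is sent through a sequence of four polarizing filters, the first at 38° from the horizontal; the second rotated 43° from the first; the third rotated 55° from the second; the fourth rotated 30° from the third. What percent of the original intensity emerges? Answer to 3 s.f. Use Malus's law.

By Malus's law, I₁ = 4.86e4 lux · cos²(38°) = 3.018e+04 lux.
I₂ = I₁ · cos²(43°) = 3.018e+04 · 0.5349 = 1.614e+04 lux.
I₃ = I₂ · cos²(55°) = 1.614e+04 · 0.329 = 5311 lux.
I₄ = I₃ · cos²(30°) = 5311 · 0.75 = 3983 lux.
That is 8.195% of the incident intensity.

≈ 8.20%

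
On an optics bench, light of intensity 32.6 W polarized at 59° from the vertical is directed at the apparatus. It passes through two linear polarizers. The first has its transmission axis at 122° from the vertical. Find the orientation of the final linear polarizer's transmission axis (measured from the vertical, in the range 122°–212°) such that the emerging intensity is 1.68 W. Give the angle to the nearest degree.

θ ≈ 182°

By Malus's law, I₁ = I₀ cos²(122° − 59°) = I₀ cos²(63°) = 0.2061 I₀.
Target fraction: 1.68 / 32.6 W = 0.05153 of I₀.
Need I₂/I₀ = 0.05153, so cos²(θ − 122°) = 0.05153 / 0.2061 = 0.25.
θ − 122° = arccos(√0.25) = 60.0°, giving θ ≈ 122 + 60.0 = 182.0°.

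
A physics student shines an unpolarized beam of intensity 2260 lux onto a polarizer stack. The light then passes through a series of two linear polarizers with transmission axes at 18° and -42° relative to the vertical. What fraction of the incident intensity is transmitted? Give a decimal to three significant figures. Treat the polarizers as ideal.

I/I₀ ≈ 0.125

Unpolarized light through the first polarizer → I₁ = 2260 lux/2 = 1130 lux, polarized at 18°.
I₂ = I₁ · cos²(60°) = 1130 · 0.25 = 282.5 lux.
Transmitted fraction = 0.125.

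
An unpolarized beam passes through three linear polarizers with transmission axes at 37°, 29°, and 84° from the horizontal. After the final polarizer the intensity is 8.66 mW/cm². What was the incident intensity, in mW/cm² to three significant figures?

Unpolarized light through the first polarizer → I₁ = ½ I₀, now polarized at 37°.
I₂ = I₁ cos²(29° − 37°) = 0.5 I₀ · cos²(8°) = 0.4903 I₀.
I₃ = I₂ cos²(84° − 29°) = 0.4903 I₀ · cos²(55°) = 0.1613 I₀.
So 8.66 mW/cm² = 0.1613 I₀, giving I₀ = 8.66/0.1613 = 53.69 mW/cm².

I₀ ≈ 53.7 mW/cm²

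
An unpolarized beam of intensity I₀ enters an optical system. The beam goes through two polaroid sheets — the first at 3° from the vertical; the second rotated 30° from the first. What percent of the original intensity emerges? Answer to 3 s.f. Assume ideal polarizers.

≈ 37.5%

Unpolarized light through the first polarizer → I₁ = ½ I₀, now polarized at 3°.
I₂ = I₁ cos²(30°) = 0.5 · 0.75 I₀ = 0.375 I₀.
That is 37.5% of the incident intensity.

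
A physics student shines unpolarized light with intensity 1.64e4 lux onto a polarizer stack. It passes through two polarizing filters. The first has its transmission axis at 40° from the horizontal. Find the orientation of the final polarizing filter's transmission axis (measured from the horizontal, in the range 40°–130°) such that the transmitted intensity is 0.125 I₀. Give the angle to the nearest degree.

Unpolarized light through the first polarizer → I₁ = ½ I₀, now polarized at 40°.
Need I₂/I₀ = 0.125, so cos²(θ − 40°) = 0.125 / 0.5 = 0.25.
θ − 40° = arccos(√0.25) = 60.0°, giving θ ≈ 40 + 60.0 = 100.0°.

θ ≈ 100°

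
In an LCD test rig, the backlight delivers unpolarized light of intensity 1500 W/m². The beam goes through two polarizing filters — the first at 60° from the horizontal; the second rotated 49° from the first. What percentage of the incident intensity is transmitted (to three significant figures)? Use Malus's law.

≈ 21.5%

Unpolarized light through the first polarizer → I₁ = 1500 W/m²/2 = 750 W/m², polarized at 60°.
I₂ = I₁ · cos²(49°) = 750 · 0.4304 = 322.8 W/m².
That is 21.52% of the incident intensity.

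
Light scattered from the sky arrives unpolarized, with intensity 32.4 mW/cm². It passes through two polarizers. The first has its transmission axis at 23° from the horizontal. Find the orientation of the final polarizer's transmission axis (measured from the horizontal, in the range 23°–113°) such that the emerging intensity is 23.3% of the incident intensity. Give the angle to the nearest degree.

Unpolarized light through the first polarizer → I₁ = ½ I₀, now polarized at 23°.
Need I₂/I₀ = 0.233, so cos²(θ − 23°) = 0.233 / 0.5 = 0.466.
θ − 23° = arccos(√0.466) = 46.9°, giving θ ≈ 23 + 46.9 = 69.9°.

θ ≈ 70°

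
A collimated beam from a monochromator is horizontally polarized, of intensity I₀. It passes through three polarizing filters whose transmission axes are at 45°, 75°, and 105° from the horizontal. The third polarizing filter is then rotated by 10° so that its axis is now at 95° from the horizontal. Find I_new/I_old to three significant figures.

I_new/I_old ≈ 1.18

Before rotation:
I₁ = I₀ cos²(45° − 0°) = I₀ cos²(45°) = 0.5 I₀.
I₂ = I₁ cos²(75° − 45°) = 0.5 I₀ · cos²(30°) = 0.375 I₀.
I₃ = I₂ cos²(105° − 75°) = 0.375 I₀ · cos²(30°) = 0.2813 I₀.
After rotation:
I₁ = I₀ cos²(45° − 0°) = I₀ cos²(45°) = 0.5 I₀.
I₂ = I₁ cos²(75° − 45°) = 0.5 I₀ · cos²(30°) = 0.375 I₀.
I₃ = I₂ cos²(95° − 75°) = 0.375 I₀ · cos²(20°) = 0.3311 I₀.
Ratio = 0.3311 / 0.2813 = 1.177.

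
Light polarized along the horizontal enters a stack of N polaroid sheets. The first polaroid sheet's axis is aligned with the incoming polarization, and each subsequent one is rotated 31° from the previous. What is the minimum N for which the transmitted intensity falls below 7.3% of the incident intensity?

N = 10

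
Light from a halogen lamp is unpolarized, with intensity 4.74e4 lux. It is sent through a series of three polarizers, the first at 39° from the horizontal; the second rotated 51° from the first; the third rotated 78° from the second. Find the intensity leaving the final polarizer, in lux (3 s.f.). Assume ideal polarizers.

Unpolarized light through the first polarizer → I₁ = 4.74e4 lux/2 = 2.37e+04 lux, polarized at 39°.
I₂ = I₁ · cos²(51°) = 2.37e+04 · 0.396 = 9386 lux.
I₃ = I₂ · cos²(78°) = 9386 · 0.04323 = 405.7 lux.

I ≈ 406 lux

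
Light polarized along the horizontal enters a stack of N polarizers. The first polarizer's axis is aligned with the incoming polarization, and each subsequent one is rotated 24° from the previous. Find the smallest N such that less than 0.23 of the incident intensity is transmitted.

First polarizer is aligned with the polarization: full transmission.
Each further stage multiplies by cos²(24°) = 0.8346.
After N polarizers: T = 0.8346^(N−1). Require T < 0.23 ⇒ N−1 > ln(0.23)/ln(0.8346) = 8.13, so N−1 ≥ 9 and N = 10.
Check: N=10 gives T = 0.1964 < 0.23; N=9 gives T = 0.2353.

N = 10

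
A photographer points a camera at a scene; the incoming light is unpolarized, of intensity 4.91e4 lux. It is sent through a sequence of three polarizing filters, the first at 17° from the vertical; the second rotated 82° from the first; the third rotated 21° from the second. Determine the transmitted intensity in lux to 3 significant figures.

I ≈ 414 lux

Unpolarized light through the first polarizer → I₁ = 4.91e4 lux/2 = 2.455e+04 lux, polarized at 17°.
I₂ = I₁ · cos²(82°) = 2.455e+04 · 0.01937 = 475.5 lux.
I₃ = I₂ · cos²(21°) = 475.5 · 0.8716 = 414.4 lux.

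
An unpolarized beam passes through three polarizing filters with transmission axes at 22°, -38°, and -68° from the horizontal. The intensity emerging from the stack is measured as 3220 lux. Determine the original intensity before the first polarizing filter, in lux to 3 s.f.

I₀ ≈ 3.43e4 lux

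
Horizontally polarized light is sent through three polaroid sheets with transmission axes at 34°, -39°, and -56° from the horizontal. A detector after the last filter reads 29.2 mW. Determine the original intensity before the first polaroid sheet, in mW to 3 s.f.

I₀ ≈ 543 mW

By Malus's law, I₁ = I₀ cos²(34° − 0°) = I₀ cos²(34°) = 0.6873 I₀.
I₂ = I₁ cos²(-39° − 34°) = 0.6873 I₀ · cos²(73°) = 0.05875 I₀.
I₃ = I₂ cos²(-56° + 39°) = 0.05875 I₀ · cos²(17°) = 0.05373 I₀.
So 29.2 mW = 0.05373 I₀, giving I₀ = 29.2/0.05373 = 543.5 mW.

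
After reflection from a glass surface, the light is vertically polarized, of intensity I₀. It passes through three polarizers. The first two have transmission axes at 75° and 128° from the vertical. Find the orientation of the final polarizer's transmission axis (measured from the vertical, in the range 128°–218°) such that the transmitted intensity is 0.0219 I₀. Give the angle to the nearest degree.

θ ≈ 146°

I₁ = I₀ cos²(75° − 0°) = I₀ cos²(75°) = 0.06699 I₀.
I₂ = I₁ cos²(128° − 75°) = 0.06699 I₀ · cos²(53°) = 0.02426 I₀.
Need I₃/I₀ = 0.0219, so cos²(θ − 128°) = 0.0219 / 0.02426 = 0.9027.
θ − 128° = arccos(√0.9027) = 18.2°, giving θ ≈ 128 + 18.2 = 146.2°.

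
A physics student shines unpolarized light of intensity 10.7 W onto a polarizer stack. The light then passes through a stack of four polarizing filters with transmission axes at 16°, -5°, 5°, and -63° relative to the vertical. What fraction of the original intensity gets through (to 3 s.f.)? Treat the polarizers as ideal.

I/I₀ ≈ 0.0593

Unpolarized light through the first polarizer → I₁ = 10.7 W/2 = 5.35 W, polarized at 16°.
I₂ = I₁ · cos²(21°) = 5.35 · 0.8716 = 4.663 W.
I₃ = I₂ · cos²(10°) = 4.663 · 0.9698 = 4.522 W.
I₄ = I₃ · cos²(68°) = 4.522 · 0.1403 = 0.6346 W.
Transmitted fraction = 0.05931.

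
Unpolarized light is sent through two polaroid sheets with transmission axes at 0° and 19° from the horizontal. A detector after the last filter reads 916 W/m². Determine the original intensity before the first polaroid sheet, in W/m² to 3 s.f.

I₀ ≈ 2050 W/m²

Unpolarized light through the first polarizer → I₁ = ½ I₀, now polarized at 0°.
I₂ = I₁ cos²(19° − 0°) = 0.5 I₀ · cos²(19°) = 0.447 I₀.
So 916 W/m² = 0.447 I₀, giving I₀ = 916/0.447 = 2049 W/m².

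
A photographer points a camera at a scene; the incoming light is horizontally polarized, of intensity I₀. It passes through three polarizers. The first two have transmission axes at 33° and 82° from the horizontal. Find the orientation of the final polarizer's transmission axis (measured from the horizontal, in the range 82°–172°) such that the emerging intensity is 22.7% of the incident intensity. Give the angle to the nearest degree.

θ ≈ 112°

By Malus's law, I₁ = I₀ cos²(33° − 0°) = I₀ cos²(33°) = 0.7034 I₀.
I₂ = I₁ cos²(82° − 33°) = 0.7034 I₀ · cos²(49°) = 0.3027 I₀.
Need I₃/I₀ = 0.227, so cos²(θ − 82°) = 0.227 / 0.3027 = 0.7498.
θ − 82° = arccos(√0.7498) = 30.0°, giving θ ≈ 82 + 30.0 = 112.0°.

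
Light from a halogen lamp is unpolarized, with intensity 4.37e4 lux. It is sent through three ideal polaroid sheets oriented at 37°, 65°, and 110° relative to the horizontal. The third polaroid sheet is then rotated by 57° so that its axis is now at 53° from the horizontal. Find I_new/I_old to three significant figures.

Before rotation:
Unpolarized light through the first polarizer → I₁ = ½ I₀, now polarized at 37°.
I₂ = I₁ cos²(65° − 37°) = 0.5 I₀ · cos²(28°) = 0.3898 I₀.
I₃ = I₂ cos²(110° − 65°) = 0.3898 I₀ · cos²(45°) = 0.1949 I₀.
After rotation:
Unpolarized light through the first polarizer → I₁ = ½ I₀, now polarized at 37°.
I₂ = I₁ cos²(65° − 37°) = 0.5 I₀ · cos²(28°) = 0.3898 I₀.
I₃ = I₂ cos²(53° − 65°) = 0.3898 I₀ · cos²(12°) = 0.3729 I₀.
Ratio = 0.3729 / 0.1949 = 1.914.

I_new/I_old ≈ 1.91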